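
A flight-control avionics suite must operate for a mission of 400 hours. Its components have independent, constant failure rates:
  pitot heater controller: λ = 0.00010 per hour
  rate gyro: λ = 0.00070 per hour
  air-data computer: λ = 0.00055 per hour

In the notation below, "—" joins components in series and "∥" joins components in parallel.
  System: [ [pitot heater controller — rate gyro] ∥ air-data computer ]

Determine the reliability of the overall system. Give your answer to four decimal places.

R(pitot heater controller) = exp(−0.00010 × 400) = 0.960789
R(rate gyro) = exp(−0.00070 × 400) = 0.755784
R(air-data computer) = exp(−0.00055 × 400) = 0.802519
Series (pitot heater controller and rate gyro): 0.960789 × 0.755784 = 0.726149
Parallel ([0.726149] and air-data computer): 1 − (1 − 0.726149)(1 − 0.802519) = 0.9459

0.9459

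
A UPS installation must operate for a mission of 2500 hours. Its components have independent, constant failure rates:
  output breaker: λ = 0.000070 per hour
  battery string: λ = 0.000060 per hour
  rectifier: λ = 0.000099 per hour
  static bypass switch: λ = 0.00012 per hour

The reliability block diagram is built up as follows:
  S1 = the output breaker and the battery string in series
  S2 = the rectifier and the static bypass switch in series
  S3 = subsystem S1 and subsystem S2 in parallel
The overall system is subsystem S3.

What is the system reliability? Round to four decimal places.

0.8830

R(output breaker) = exp(−0.000070 × 2500) = 0.839457
R(battery string) = exp(−0.000060 × 2500) = 0.860708
R(rectifier) = exp(−0.000099 × 2500) = 0.780750
R(static bypass switch) = exp(−0.00012 × 2500) = 0.740818
Series (output breaker and battery string): 0.839457 × 0.860708 = 0.722527
Series (rectifier and static bypass switch): 0.780750 × 0.740818 = 0.578394
Parallel ([0.722527] and [0.578394]): 1 − (1 − 0.722527)(1 − 0.578394) = 0.8830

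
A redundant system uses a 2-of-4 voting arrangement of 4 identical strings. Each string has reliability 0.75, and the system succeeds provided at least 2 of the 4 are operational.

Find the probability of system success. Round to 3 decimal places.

0.949

R = Σ_{i=2}^{4} C(4,i) p^i (1−p)^{4−i} with p = 0.75
C(4,2)·0.75^2·0.25^2 = 0.21094
C(4,3)·0.75^3·0.25^1 = 0.42188
C(4,4)·0.75^4·0.25^0 = 0.31641
Sum = 0.949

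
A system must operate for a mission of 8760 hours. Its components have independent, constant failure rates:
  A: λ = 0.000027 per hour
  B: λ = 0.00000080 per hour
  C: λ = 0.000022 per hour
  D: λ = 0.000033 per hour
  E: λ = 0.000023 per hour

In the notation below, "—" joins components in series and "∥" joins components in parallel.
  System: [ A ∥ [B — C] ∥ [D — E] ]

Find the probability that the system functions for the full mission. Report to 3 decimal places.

0.985

R(A) = exp(−0.000027 × 8760) = 0.78937
R(B) = exp(−0.00000080 × 8760) = 0.99302
R(C) = exp(−0.000022 × 8760) = 0.82471
R(D) = exp(−0.000033 × 8760) = 0.74895
R(E) = exp(−0.000023 × 8760) = 0.81752
Series (B and C): 0.99302 × 0.82471 = 0.81895
Series (D and E): 0.74895 × 0.81752 = 0.61228
Parallel (A, [0.81895], and [0.61228]): 1 − (1 − 0.78937)(1 − 0.81895)(1 − 0.61228) = 0.985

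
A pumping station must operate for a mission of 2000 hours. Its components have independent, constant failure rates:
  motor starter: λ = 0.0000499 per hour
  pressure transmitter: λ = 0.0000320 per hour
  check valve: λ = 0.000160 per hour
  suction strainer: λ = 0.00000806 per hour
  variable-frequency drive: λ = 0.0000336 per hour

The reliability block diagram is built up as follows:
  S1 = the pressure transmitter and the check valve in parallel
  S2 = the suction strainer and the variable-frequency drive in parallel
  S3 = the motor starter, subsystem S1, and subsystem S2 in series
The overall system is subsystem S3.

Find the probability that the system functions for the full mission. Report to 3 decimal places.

0.889

R(motor starter) = exp(−0.0000499 × 2000) = 0.90502
R(pressure transmitter) = exp(−0.0000320 × 2000) = 0.93800
R(check valve) = exp(−0.000160 × 2000) = 0.72615
R(suction strainer) = exp(−0.00000806 × 2000) = 0.98401
R(variable-frequency drive) = exp(−0.0000336 × 2000) = 0.93501
Parallel (pressure transmitter and check valve): 1 − (1 − 0.93800)(1 − 0.72615) = 0.98302
Parallel (suction strainer and variable-frequency drive): 1 − (1 − 0.98401)(1 − 0.93501) = 0.99896
Series (motor starter, [0.98302], and [0.99896]): 0.90502 × 0.98302 × 0.99896 = 0.889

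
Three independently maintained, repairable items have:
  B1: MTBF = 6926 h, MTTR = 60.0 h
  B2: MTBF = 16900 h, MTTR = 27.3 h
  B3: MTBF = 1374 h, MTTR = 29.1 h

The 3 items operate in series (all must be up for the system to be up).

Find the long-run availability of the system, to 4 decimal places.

0.9693

A(B1) = MTBF/(MTBF+MTTR) = 6926/(6926+60.0) = 0.991411
A(B2) = MTBF/(MTBF+MTTR) = 16900/(16900+27.3) = 0.998387
A(B3) = MTBF/(MTBF+MTTR) = 1374/(1374+29.1) = 0.979260
Series availability: 0.991411 × 0.998387 × 0.979260 = 0.9693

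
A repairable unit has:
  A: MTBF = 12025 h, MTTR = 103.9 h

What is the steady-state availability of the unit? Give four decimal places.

0.9914

A(A) = MTBF/(MTBF+MTTR) = 12025/(12025+103.9) = 0.9914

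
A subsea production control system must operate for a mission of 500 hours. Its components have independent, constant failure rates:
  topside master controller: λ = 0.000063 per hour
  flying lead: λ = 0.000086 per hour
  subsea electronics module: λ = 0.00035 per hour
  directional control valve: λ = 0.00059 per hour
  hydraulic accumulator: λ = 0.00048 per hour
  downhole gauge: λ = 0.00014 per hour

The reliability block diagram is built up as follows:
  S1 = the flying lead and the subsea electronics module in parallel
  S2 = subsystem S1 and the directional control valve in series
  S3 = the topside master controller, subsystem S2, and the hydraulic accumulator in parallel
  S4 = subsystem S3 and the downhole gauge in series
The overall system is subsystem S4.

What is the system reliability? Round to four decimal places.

R(topside master controller) = exp(−0.000063 × 500) = 0.968991
R(flying lead) = exp(−0.000086 × 500) = 0.957911
R(subsea electronics module) = exp(−0.00035 × 500) = 0.839457
R(directional control valve) = exp(−0.00059 × 500) = 0.744532
R(hydraulic accumulator) = exp(−0.00048 × 500) = 0.786628
R(downhole gauge) = exp(−0.00014 × 500) = 0.932394
Parallel (flying lead and subsea electronics module): 1 − (1 − 0.957911)(1 − 0.839457) = 0.993243
Series ([0.993243] and directional control valve): 0.993243 × 0.744532 = 0.739501
Parallel (topside master controller, [0.739501], and hydraulic accumulator): 1 − (1 − 0.968991)(1 − 0.739501)(1 − 0.786628) = 0.998276
Series ([0.998276] and downhole gauge): 0.998276 × 0.932394 = 0.9308

0.9308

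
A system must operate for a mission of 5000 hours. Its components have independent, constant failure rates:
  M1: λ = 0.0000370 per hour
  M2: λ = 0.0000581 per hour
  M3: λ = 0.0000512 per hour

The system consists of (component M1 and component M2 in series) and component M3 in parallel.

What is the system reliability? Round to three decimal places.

R(M1) = exp(−0.0000370 × 5000) = 0.83110
R(M2) = exp(−0.0000581 × 5000) = 0.74789
R(M3) = exp(−0.0000512 × 5000) = 0.77414
Series (M1 and M2): 0.83110 × 0.74789 = 0.62157
Parallel ([0.62157] and M3): 1 − (1 − 0.62157)(1 − 0.77414) = 0.915

0.915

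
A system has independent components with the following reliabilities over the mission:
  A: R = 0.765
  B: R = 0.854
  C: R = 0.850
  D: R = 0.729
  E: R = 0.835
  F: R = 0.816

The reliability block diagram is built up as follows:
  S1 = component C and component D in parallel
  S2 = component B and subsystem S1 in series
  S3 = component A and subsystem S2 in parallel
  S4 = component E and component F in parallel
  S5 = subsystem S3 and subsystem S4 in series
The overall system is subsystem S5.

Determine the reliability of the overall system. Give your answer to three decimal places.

0.928

Parallel (C and D): 1 − (1 − 0.85000)(1 − 0.72900) = 0.95935
Series (B and [0.95935]): 0.85400 × 0.95935 = 0.81928
Parallel (A and [0.81928]): 1 − (1 − 0.76500)(1 − 0.81928) = 0.95753
Parallel (E and F): 1 − (1 − 0.83500)(1 − 0.81600) = 0.96964
Series ([0.95753] and [0.96964]): 0.95753 × 0.96964 = 0.928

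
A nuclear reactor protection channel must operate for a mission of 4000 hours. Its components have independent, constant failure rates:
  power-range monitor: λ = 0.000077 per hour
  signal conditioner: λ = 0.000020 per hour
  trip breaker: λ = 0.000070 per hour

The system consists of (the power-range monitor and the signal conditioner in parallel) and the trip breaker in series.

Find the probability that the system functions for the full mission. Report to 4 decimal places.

R(power-range monitor) = exp(−0.000077 × 4000) = 0.734915
R(signal conditioner) = exp(−0.000020 × 4000) = 0.923116
R(trip breaker) = exp(−0.000070 × 4000) = 0.755784
Parallel (power-range monitor and signal conditioner): 1 − (1 − 0.734915)(1 − 0.923116) = 0.979619
Series ([0.979619] and trip breaker): 0.979619 × 0.755784 = 0.7404

0.7404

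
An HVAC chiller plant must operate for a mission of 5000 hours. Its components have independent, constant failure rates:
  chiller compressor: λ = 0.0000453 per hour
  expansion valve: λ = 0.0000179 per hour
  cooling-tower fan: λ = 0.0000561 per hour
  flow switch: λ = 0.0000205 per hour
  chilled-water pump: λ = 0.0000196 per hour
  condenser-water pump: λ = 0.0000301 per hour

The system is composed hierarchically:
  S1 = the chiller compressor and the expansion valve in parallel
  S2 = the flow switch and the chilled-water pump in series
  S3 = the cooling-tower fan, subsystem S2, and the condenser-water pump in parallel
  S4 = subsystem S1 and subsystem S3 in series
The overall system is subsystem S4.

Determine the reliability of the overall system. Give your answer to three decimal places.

0.977

R(chiller compressor) = exp(−0.0000453 × 5000) = 0.79732
R(expansion valve) = exp(−0.0000179 × 5000) = 0.91439
R(cooling-tower fan) = exp(−0.0000561 × 5000) = 0.75541
R(flow switch) = exp(−0.0000205 × 5000) = 0.90258
R(chilled-water pump) = exp(−0.0000196 × 5000) = 0.90665
R(condenser-water pump) = exp(−0.0000301 × 5000) = 0.86028
Parallel (chiller compressor and expansion valve): 1 − (1 − 0.79732)(1 − 0.91439) = 0.98265
Series (flow switch and chilled-water pump): 0.90258 × 0.90665 = 0.81832
Parallel (cooling-tower fan, [0.81832], and condenser-water pump): 1 − (1 − 0.75541)(1 − 0.81832)(1 − 0.86028) = 0.99379
Series ([0.98265] and [0.99379]): 0.98265 × 0.99379 = 0.977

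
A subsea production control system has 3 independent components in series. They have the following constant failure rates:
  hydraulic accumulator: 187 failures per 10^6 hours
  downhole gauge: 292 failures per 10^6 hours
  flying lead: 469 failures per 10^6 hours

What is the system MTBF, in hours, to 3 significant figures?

1050

Series of exponential components: λ_sys = Σ λ_i
λ_sys = 0.000187 + 0.000292 + 0.000469 = 9.4800e-04 /h
MTBF = 1 / λ_sys = 1050 h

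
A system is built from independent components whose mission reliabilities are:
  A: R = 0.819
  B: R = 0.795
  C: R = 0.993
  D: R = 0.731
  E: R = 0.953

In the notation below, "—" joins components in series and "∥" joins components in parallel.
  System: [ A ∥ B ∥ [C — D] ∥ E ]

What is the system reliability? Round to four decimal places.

0.9995

Series (C and D): 0.993000 × 0.731000 = 0.725883
Parallel (A, B, [0.725883], and E): 1 − (1 − 0.819000)(1 − 0.795000)(1 − 0.725883)(1 − 0.953000) = 0.9995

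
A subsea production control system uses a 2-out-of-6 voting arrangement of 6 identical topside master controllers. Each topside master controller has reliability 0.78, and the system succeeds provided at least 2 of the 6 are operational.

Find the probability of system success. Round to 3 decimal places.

R = Σ_{i=2}^{6} C(6,i) p^i (1−p)^{6−i} with p = 0.78
C(6,2)·0.78^2·0.22^4 = 0.02138
C(6,3)·0.78^3·0.22^3 = 0.10106
C(6,4)·0.78^4·0.22^2 = 0.26873
C(6,5)·0.78^5·0.22^1 = 0.38111
C(6,6)·0.78^6·0.22^0 = 0.22520
Sum = 0.997

0.997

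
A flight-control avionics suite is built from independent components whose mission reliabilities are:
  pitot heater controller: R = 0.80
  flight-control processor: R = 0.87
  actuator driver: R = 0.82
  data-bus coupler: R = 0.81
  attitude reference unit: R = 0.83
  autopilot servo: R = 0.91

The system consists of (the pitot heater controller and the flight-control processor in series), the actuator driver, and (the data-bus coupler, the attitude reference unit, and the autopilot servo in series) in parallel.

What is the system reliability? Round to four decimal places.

Series (pitot heater controller and flight-control processor): 0.800000 × 0.870000 = 0.696000
Series (data-bus coupler, attitude reference unit, and autopilot servo): 0.810000 × 0.830000 × 0.910000 = 0.611793
Parallel ([0.696000], actuator driver, and [0.611793]): 1 − (1 − 0.696000)(1 − 0.820000)(1 − 0.611793) = 0.9788

0.9788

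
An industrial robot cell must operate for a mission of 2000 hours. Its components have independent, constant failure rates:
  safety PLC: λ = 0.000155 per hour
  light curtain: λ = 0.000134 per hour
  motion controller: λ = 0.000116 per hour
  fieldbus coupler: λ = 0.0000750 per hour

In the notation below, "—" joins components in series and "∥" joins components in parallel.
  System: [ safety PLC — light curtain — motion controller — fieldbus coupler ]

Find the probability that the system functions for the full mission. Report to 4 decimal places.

R(safety PLC) = exp(−0.000155 × 2000) = 0.733447
R(light curtain) = exp(−0.000134 × 2000) = 0.764908
R(motion controller) = exp(−0.000116 × 2000) = 0.792946
R(fieldbus coupler) = exp(−0.0000750 × 2000) = 0.860708
Series (safety PLC, light curtain, motion controller, and fieldbus coupler): 0.733447 × 0.764908 × 0.792946 × 0.860708 = 0.3829

0.3829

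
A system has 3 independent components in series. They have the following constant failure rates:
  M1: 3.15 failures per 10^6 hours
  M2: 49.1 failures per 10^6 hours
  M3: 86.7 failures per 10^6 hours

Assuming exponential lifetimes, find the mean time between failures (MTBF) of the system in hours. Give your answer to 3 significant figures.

Series of exponential components: λ_sys = Σ λ_i
λ_sys = 0.00000315 + 0.0000491 + 0.0000867 = 1.3895e-04 /h
MTBF = 1 / λ_sys = 7200 h

7200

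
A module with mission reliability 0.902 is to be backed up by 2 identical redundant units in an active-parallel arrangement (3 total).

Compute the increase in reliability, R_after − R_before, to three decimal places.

R_before = 0.902
R_after = 1 − (1 − 0.902)^3 = 0.999
ΔR = 0.999 − 0.902 = 0.097

0.097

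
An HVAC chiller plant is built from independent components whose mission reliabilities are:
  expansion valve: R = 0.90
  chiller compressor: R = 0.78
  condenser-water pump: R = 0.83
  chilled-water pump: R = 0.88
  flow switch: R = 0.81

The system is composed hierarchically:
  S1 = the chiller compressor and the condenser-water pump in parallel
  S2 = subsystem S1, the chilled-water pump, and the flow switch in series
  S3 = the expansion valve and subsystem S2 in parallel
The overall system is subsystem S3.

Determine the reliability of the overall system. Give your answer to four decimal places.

Parallel (chiller compressor and condenser-water pump): 1 − (1 − 0.780000)(1 − 0.830000) = 0.962600
Series ([0.962600], chilled-water pump, and flow switch): 0.962600 × 0.880000 × 0.810000 = 0.686141
Parallel (expansion valve and [0.686141]): 1 − (1 − 0.900000)(1 − 0.686141) = 0.9686

0.9686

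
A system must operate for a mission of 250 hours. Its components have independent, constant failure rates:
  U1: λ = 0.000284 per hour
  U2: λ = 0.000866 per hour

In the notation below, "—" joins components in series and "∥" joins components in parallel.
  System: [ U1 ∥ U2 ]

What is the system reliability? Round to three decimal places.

R(U1) = exp(−0.000284 × 250) = 0.93146
R(U2) = exp(−0.000866 × 250) = 0.80533
Parallel (U1 and U2): 1 − (1 − 0.93146)(1 − 0.80533) = 0.987

0.987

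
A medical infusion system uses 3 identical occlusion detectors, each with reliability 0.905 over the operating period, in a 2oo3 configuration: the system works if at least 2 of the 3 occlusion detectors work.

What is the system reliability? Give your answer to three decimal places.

R = Σ_{i=2}^{3} C(3,i) p^i (1−p)^{3−i} with p = 0.905
C(3,2)·0.905^2·0.095^1 = 0.23342
C(3,3)·0.905^3·0.095^0 = 0.74122
Sum = 0.975

0.975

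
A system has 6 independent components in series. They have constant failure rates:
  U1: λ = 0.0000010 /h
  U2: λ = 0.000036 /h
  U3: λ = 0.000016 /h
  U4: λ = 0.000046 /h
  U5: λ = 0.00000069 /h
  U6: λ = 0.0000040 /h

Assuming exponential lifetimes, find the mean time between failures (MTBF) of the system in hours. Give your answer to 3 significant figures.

Series of exponential components: λ_sys = Σ λ_i
λ_sys = 0.0000010 + 0.000036 + 0.000016 + 0.000046 + 0.00000069 + 0.0000040 = 1.0369e-04 /h
MTBF = 1 / λ_sys = 9640 h

9640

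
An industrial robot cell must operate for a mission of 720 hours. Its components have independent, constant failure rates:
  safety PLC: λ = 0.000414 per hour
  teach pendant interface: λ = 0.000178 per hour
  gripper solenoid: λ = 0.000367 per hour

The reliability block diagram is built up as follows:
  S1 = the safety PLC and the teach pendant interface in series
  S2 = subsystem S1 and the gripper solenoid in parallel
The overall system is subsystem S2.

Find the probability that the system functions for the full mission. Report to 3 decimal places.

R(safety PLC) = exp(−0.000414 × 720) = 0.74224
R(teach pendant interface) = exp(−0.000178 × 720) = 0.87971
R(gripper solenoid) = exp(−0.000367 × 720) = 0.76779
Series (safety PLC and teach pendant interface): 0.74224 × 0.87971 = 0.65296
Parallel ([0.65296] and gripper solenoid): 1 − (1 − 0.65296)(1 − 0.76779) = 0.919

0.919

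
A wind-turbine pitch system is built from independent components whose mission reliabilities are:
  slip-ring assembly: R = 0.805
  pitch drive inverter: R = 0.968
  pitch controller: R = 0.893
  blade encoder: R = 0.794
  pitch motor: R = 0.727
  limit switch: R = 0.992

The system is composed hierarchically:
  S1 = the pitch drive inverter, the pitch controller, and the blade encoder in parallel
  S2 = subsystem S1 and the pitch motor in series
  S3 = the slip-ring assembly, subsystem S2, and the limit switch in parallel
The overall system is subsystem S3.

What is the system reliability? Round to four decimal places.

0.9996

Parallel (pitch drive inverter, pitch controller, and blade encoder): 1 − (1 − 0.968000)(1 − 0.893000)(1 − 0.794000) = 0.999295
Series ([0.999295] and pitch motor): 0.999295 × 0.727000 = 0.726487
Parallel (slip-ring assembly, [0.726487], and limit switch): 1 − (1 − 0.805000)(1 − 0.726487)(1 − 0.992000) = 0.9996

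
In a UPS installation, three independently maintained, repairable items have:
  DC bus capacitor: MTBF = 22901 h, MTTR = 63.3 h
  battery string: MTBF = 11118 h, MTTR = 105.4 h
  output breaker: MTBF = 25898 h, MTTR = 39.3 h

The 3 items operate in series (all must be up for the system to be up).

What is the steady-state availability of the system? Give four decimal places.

0.9864

A(DC bus capacitor) = MTBF/(MTBF+MTTR) = 22901/(22901+63.3) = 0.997244
A(battery string) = MTBF/(MTBF+MTTR) = 11118/(11118+105.4) = 0.990609
A(output breaker) = MTBF/(MTBF+MTTR) = 25898/(25898+39.3) = 0.998485
Series availability: 0.997244 × 0.990609 × 0.998485 = 0.9864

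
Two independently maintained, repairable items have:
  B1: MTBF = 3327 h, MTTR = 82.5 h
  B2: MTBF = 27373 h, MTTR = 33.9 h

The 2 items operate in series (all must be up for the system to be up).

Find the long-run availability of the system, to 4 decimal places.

A(B1) = MTBF/(MTBF+MTTR) = 3327/(3327+82.5) = 0.975803
A(B2) = MTBF/(MTBF+MTTR) = 27373/(27373+33.9) = 0.998763
Series availability: 0.975803 × 0.998763 = 0.9746

0.9746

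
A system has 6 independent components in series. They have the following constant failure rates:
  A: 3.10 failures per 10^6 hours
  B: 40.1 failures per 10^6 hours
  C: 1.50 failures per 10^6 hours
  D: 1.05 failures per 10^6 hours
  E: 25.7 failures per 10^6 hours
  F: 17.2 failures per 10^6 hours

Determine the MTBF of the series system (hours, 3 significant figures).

Series of exponential components: λ_sys = Σ λ_i
λ_sys = 0.00000310 + 0.0000401 + 0.00000150 + 0.00000105 + 0.0000257 + 0.0000172 = 8.8650e-05 /h
MTBF = 1 / λ_sys = 11300 h

11300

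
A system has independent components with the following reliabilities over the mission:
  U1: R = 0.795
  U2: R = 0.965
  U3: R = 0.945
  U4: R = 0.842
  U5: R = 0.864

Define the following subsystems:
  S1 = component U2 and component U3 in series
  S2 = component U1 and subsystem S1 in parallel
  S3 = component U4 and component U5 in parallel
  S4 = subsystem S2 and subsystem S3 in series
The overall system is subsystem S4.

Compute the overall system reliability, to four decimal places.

0.9608

Series (U2 and U3): 0.965000 × 0.945000 = 0.911925
Parallel (U1 and [0.911925]): 1 − (1 − 0.795000)(1 − 0.911925) = 0.981945
Parallel (U4 and U5): 1 − (1 − 0.842000)(1 − 0.864000) = 0.978512
Series ([0.981945] and [0.978512]): 0.981945 × 0.978512 = 0.9608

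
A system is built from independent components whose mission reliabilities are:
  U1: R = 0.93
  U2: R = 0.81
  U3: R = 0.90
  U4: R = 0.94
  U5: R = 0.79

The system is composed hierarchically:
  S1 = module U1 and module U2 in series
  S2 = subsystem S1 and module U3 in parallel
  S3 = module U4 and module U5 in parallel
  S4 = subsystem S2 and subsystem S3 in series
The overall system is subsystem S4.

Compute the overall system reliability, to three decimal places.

Series (U1 and U2): 0.93000 × 0.81000 = 0.75330
Parallel ([0.75330] and U3): 1 − (1 − 0.75330)(1 − 0.90000) = 0.97533
Parallel (U4 and U5): 1 − (1 − 0.94000)(1 − 0.79000) = 0.98740
Series ([0.97533] and [0.98740]): 0.97533 × 0.98740 = 0.963

0.963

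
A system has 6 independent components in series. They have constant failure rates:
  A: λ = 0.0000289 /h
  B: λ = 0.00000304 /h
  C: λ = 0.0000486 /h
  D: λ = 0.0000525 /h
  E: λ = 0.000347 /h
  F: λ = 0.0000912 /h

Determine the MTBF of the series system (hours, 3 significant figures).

1750

Series of exponential components: λ_sys = Σ λ_i
λ_sys = 0.0000289 + 0.00000304 + 0.0000486 + 0.0000525 + 0.000347 + 0.0000912 = 5.7124e-04 /h
MTBF = 1 / λ_sys = 1750 h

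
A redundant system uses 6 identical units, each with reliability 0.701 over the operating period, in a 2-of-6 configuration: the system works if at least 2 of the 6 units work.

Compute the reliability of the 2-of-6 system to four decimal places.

0.9892

R = Σ_{i=2}^{6} C(6,i) p^i (1−p)^{6−i} with p = 0.701
C(6,2)·0.701^2·0.299^4 = 0.058913
C(6,3)·0.701^3·0.299^3 = 0.184161
C(6,4)·0.701^4·0.299^2 = 0.323822
C(6,5)·0.701^5·0.299^1 = 0.303677
C(6,6)·0.701^6·0.299^0 = 0.118661
Sum = 0.9892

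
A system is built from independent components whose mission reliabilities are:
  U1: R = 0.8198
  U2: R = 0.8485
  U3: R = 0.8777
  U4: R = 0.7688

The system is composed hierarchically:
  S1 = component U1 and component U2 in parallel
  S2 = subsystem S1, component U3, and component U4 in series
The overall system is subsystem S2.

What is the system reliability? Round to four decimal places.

Parallel (U1 and U2): 1 − (1 − 0.819800)(1 − 0.848500) = 0.972700
Series ([0.972700], U3, and U4): 0.972700 × 0.877700 × 0.768800 = 0.6564

0.6564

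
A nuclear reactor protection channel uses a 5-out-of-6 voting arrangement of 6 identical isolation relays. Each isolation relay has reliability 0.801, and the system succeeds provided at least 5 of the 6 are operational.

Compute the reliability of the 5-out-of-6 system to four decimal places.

0.6578

R = Σ_{i=5}^{6} C(6,i) p^i (1−p)^{6−i} with p = 0.801
C(6,5)·0.801^5·0.199^1 = 0.393701
C(6,6)·0.801^6·0.199^0 = 0.264116
Sum = 0.6578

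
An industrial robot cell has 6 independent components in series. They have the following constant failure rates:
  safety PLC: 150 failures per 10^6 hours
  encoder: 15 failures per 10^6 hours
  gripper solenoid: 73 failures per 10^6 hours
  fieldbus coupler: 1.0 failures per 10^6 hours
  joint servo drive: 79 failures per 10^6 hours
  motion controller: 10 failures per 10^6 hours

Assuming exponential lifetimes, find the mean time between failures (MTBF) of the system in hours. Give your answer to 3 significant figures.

Series of exponential components: λ_sys = Σ λ_i
λ_sys = 0.00015 + 0.000015 + 0.000073 + 0.0000010 + 0.000079 + 0.000010 = 3.2800e-04 /h
MTBF = 1 / λ_sys = 3050 h

3050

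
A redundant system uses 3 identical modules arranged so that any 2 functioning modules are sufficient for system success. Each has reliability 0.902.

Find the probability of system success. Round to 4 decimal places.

R = Σ_{i=2}^{3} C(3,i) p^i (1−p)^{3−i} with p = 0.902
C(3,2)·0.902^2·0.098^1 = 0.239200
C(3,3)·0.902^3·0.098^0 = 0.733871
Sum = 0.9731

0.9731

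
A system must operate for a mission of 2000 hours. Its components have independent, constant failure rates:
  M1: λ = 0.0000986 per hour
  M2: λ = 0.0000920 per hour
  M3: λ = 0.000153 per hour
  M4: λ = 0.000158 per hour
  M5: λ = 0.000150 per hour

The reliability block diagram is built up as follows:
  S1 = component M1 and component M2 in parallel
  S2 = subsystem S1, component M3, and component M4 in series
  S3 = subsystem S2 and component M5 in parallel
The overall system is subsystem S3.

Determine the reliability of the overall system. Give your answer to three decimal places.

R(M1) = exp(−0.0000986 × 2000) = 0.82103
R(M2) = exp(−0.0000920 × 2000) = 0.83194
R(M3) = exp(−0.000153 × 2000) = 0.73639
R(M4) = exp(−0.000158 × 2000) = 0.72906
R(M5) = exp(−0.000150 × 2000) = 0.74082
Parallel (M1 and M2): 1 − (1 − 0.82103)(1 − 0.83194) = 0.96992
Series ([0.96992], M3, and M4): 0.96992 × 0.73639 × 0.72906 = 0.52072
Parallel ([0.52072] and M5): 1 − (1 − 0.52072)(1 − 0.74082) = 0.876

0.876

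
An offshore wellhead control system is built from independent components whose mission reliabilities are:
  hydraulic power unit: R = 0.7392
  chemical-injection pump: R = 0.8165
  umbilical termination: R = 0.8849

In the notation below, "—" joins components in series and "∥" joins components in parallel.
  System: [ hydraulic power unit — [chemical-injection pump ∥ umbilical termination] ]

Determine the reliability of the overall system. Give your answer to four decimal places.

Parallel (chemical-injection pump and umbilical termination): 1 − (1 − 0.816500)(1 − 0.884900) = 0.978879
Series (hydraulic power unit and [0.978879]): 0.739200 × 0.978879 = 0.7236

0.7236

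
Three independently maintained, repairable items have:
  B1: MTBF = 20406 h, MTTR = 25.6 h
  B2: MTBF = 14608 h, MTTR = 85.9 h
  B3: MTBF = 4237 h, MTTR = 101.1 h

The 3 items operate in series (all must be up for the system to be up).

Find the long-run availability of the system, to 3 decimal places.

0.970

A(B1) = MTBF/(MTBF+MTTR) = 20406/(20406+25.6) = 0.998747
A(B2) = MTBF/(MTBF+MTTR) = 14608/(14608+85.9) = 0.994154
A(B3) = MTBF/(MTBF+MTTR) = 4237/(4237+101.1) = 0.976695
Series availability: 0.998747 × 0.994154 × 0.976695 = 0.970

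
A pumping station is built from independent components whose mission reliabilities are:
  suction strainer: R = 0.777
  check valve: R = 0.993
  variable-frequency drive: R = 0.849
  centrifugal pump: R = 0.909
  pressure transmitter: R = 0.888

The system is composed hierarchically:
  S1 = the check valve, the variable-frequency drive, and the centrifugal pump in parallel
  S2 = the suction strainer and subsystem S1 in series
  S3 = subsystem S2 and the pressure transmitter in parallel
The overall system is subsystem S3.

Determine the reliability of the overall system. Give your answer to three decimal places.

0.975

Parallel (check valve, variable-frequency drive, and centrifugal pump): 1 − (1 − 0.99300)(1 − 0.84900)(1 − 0.90900) = 0.99990
Series (suction strainer and [0.99990]): 0.77700 × 0.99990 = 0.77692
Parallel ([0.77692] and pressure transmitter): 1 − (1 − 0.77692)(1 − 0.88800) = 0.975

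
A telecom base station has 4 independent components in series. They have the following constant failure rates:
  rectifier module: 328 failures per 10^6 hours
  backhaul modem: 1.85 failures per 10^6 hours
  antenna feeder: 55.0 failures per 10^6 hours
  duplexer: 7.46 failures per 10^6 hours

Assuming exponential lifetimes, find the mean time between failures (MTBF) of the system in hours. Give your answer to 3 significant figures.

2550

Series of exponential components: λ_sys = Σ λ_i
λ_sys = 0.000328 + 0.00000185 + 0.0000550 + 0.00000746 = 3.9231e-04 /h
MTBF = 1 / λ_sys = 2550 h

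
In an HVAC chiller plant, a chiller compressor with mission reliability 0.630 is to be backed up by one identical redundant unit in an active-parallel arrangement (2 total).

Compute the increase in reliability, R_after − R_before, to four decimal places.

R_before = 0.630
R_after = 1 − (1 − 0.630)^2 = 0.8631
ΔR = 0.8631 − 0.630 = 0.2331

0.2331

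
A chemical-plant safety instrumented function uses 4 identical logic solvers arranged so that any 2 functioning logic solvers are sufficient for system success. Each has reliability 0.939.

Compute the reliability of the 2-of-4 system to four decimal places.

R = Σ_{i=2}^{4} C(4,i) p^i (1−p)^{4−i} with p = 0.939
C(4,2)·0.939^2·0.061^2 = 0.019685
C(4,3)·0.939^3·0.061^1 = 0.202016
C(4,4)·0.939^4·0.061^0 = 0.777432
Sum = 0.9991

0.9991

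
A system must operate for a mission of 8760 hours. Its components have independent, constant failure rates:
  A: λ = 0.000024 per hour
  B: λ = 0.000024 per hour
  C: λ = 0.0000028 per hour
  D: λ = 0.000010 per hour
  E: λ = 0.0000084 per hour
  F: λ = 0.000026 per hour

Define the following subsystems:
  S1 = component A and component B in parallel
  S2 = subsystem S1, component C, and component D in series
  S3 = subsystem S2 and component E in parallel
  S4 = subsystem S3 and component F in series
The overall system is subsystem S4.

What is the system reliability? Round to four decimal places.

0.7885

R(A) = exp(−0.000024 × 8760) = 0.810390
R(B) = exp(−0.000024 × 8760) = 0.810390
R(C) = exp(−0.0000028 × 8760) = 0.975770
R(D) = exp(−0.000010 × 8760) = 0.916127
R(E) = exp(−0.0000084 × 8760) = 0.929058
R(F) = exp(−0.000026 × 8760) = 0.796315
Parallel (A and B): 1 − (1 − 0.810390)(1 − 0.810390) = 0.964048
Series ([0.964048], C, and D): 0.964048 × 0.975770 × 0.916127 = 0.861791
Parallel ([0.861791] and E): 1 − (1 − 0.861791)(1 − 0.929058) = 0.990195
Series ([0.990195] and F): 0.990195 × 0.796315 = 0.7885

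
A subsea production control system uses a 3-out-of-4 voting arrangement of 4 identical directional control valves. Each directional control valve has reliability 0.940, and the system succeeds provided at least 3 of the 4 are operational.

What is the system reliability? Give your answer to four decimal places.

0.9801

R = Σ_{i=3}^{4} C(4,i) p^i (1−p)^{4−i} with p = 0.940
C(4,3)·0.940^3·0.060^1 = 0.199340
C(4,4)·0.940^4·0.060^0 = 0.780749
Sum = 0.9801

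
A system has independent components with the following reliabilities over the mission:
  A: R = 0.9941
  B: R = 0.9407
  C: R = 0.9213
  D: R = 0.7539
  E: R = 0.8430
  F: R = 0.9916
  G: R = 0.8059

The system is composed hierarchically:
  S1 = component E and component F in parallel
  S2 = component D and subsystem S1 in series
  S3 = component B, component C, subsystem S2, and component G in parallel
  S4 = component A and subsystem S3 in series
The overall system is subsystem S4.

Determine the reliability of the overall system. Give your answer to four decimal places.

Parallel (E and F): 1 − (1 − 0.843000)(1 − 0.991600) = 0.998681
Series (D and [0.998681]): 0.753900 × 0.998681 = 0.752906
Parallel (B, C, [0.752906], and G): 1 − (1 − 0.940700)(1 − 0.921300)(1 − 0.752906)(1 − 0.805900) = 0.999776
Series (A and [0.999776]): 0.994100 × 0.999776 = 0.9939

0.9939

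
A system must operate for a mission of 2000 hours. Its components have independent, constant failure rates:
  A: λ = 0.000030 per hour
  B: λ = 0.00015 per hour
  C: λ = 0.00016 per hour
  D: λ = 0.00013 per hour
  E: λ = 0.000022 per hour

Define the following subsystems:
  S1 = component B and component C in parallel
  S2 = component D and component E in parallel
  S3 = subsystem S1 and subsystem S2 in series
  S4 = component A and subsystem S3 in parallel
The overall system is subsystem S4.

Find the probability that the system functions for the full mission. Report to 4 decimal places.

0.9953

R(A) = exp(−0.000030 × 2000) = 0.941765
R(B) = exp(−0.00015 × 2000) = 0.740818
R(C) = exp(−0.00016 × 2000) = 0.726149
R(D) = exp(−0.00013 × 2000) = 0.771052
R(E) = exp(−0.000022 × 2000) = 0.956954
Parallel (B and C): 1 − (1 − 0.740818)(1 − 0.726149) = 0.929023
Parallel (D and E): 1 − (1 − 0.771052)(1 − 0.956954) = 0.990145
Series ([0.929023] and [0.990145]): 0.929023 × 0.990145 = 0.919867
Parallel (A and [0.919867]): 1 − (1 − 0.941765)(1 − 0.919867) = 0.9953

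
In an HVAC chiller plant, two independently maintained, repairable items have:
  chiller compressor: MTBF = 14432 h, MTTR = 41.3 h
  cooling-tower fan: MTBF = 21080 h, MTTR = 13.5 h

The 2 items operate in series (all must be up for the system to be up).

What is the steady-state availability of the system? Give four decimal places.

0.9965

A(chiller compressor) = MTBF/(MTBF+MTTR) = 14432/(14432+41.3) = 0.997146
A(cooling-tower fan) = MTBF/(MTBF+MTTR) = 21080/(21080+13.5) = 0.999360
Series availability: 0.997146 × 0.999360 = 0.9965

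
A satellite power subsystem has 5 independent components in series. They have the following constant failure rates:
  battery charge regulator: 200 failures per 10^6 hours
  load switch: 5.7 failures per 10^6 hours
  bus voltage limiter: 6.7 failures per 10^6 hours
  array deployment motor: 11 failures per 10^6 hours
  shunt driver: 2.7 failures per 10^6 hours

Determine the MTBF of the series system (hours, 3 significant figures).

Series of exponential components: λ_sys = Σ λ_i
λ_sys = 0.00020 + 0.0000057 + 0.0000067 + 0.000011 + 0.0000027 = 2.2610e-04 /h
MTBF = 1 / λ_sys = 4420 h

4420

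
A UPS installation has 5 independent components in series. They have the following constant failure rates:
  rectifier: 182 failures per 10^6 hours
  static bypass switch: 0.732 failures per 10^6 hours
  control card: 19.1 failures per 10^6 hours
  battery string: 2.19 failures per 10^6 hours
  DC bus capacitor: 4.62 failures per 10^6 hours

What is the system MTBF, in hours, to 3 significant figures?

4790

Series of exponential components: λ_sys = Σ λ_i
λ_sys = 0.000182 + 0.000000732 + 0.0000191 + 0.00000219 + 0.00000462 = 2.0864e-04 /h
MTBF = 1 / λ_sys = 4790 h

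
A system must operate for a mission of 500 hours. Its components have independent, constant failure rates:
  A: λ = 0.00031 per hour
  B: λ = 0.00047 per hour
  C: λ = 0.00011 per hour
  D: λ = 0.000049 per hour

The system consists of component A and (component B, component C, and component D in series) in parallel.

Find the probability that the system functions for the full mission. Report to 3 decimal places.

0.961

R(A) = exp(−0.00031 × 500) = 0.85642
R(B) = exp(−0.00047 × 500) = 0.79057
R(C) = exp(−0.00011 × 500) = 0.94649
R(D) = exp(−0.000049 × 500) = 0.97580
Series (B, C, and D): 0.79057 × 0.94649 × 0.97580 = 0.73016
Parallel (A and [0.73016]): 1 − (1 − 0.85642)(1 − 0.73016) = 0.961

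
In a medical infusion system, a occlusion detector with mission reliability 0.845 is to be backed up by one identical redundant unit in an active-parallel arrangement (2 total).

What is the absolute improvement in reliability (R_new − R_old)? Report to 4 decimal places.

R_before = 0.845
R_after = 1 − (1 − 0.845)^2 = 0.9760
ΔR = 0.9760 − 0.845 = 0.1310

0.1310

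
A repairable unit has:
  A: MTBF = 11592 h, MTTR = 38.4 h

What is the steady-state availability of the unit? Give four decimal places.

A(A) = MTBF/(MTBF+MTTR) = 11592/(11592+38.4) = 0.9967

0.9967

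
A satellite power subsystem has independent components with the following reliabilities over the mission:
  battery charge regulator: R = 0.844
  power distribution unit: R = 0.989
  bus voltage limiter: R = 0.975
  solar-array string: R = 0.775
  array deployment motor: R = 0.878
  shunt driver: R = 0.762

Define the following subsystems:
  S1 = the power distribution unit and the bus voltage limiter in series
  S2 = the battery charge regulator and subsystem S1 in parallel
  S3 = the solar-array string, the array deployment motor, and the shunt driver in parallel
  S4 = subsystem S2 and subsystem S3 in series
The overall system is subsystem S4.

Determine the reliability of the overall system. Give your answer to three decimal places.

Series (power distribution unit and bus voltage limiter): 0.98900 × 0.97500 = 0.96428
Parallel (battery charge regulator and [0.96428]): 1 − (1 − 0.84400)(1 − 0.96428) = 0.99443
Parallel (solar-array string, array deployment motor, and shunt driver): 1 − (1 − 0.77500)(1 − 0.87800)(1 − 0.76200) = 0.99347
Series ([0.99443] and [0.99347]): 0.99443 × 0.99347 = 0.988

0.988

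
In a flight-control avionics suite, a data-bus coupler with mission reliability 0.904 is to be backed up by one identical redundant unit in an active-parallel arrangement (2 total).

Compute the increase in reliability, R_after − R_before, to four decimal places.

R_before = 0.904
R_after = 1 − (1 − 0.904)^2 = 0.9908
ΔR = 0.9908 − 0.904 = 0.0868

0.0868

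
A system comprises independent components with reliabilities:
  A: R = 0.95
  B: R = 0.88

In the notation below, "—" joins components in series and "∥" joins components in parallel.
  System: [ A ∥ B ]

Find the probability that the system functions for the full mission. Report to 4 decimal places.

0.9940

Parallel (A and B): 1 − (1 − 0.950000)(1 − 0.880000) = 0.9940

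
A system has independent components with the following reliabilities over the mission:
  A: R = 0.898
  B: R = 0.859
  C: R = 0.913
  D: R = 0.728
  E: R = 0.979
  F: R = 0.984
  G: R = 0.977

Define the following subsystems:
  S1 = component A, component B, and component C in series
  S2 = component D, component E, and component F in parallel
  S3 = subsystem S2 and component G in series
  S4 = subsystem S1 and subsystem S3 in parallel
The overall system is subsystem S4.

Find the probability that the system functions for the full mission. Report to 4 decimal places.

Series (A, B, and C): 0.898000 × 0.859000 × 0.913000 = 0.704272
Parallel (D, E, and F): 1 − (1 − 0.728000)(1 − 0.979000)(1 − 0.984000) = 0.999909
Series ([0.999909] and G): 0.999909 × 0.977000 = 0.976911
Parallel ([0.704272] and [0.976911]): 1 − (1 − 0.704272)(1 − 0.976911) = 0.9932

0.9932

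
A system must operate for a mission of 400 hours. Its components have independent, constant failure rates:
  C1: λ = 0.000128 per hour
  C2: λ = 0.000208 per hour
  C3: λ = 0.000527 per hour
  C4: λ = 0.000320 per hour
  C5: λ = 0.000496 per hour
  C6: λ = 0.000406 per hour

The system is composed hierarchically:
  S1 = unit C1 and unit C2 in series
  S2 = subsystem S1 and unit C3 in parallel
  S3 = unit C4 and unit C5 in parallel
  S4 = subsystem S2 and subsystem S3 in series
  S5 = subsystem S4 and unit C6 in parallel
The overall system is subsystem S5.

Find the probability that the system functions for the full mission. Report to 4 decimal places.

R(C1) = exp(−0.000128 × 400) = 0.950089
R(C2) = exp(−0.000208 × 400) = 0.920167
R(C3) = exp(−0.000527 × 400) = 0.809936
R(C4) = exp(−0.000320 × 400) = 0.879853
R(C5) = exp(−0.000496 × 400) = 0.820042
R(C6) = exp(−0.000406 × 400) = 0.850101
Series (C1 and C2): 0.950089 × 0.920167 = 0.874241
Parallel ([0.874241] and C3): 1 − (1 − 0.874241)(1 − 0.809936) = 0.976098
Parallel (C4 and C5): 1 − (1 − 0.879853)(1 − 0.820042) = 0.978379
Series ([0.976098] and [0.978379]): 0.976098 × 0.978379 = 0.954994
Parallel ([0.954994] and C6): 1 − (1 − 0.954994)(1 − 0.850101) = 0.9933

0.9933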